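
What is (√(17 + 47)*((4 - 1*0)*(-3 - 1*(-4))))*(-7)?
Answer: -224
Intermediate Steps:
(√(17 + 47)*((4 - 1*0)*(-3 - 1*(-4))))*(-7) = (√64*((4 + 0)*(-3 + 4)))*(-7) = (8*(4*1))*(-7) = (8*4)*(-7) = 32*(-7) = -224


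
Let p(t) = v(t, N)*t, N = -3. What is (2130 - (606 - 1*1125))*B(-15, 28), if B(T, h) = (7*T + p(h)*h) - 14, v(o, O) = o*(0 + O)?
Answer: -174767775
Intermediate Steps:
v(o, O) = O*o (v(o, O) = o*O = O*o)
p(t) = -3*t² (p(t) = (-3*t)*t = -3*t²)
B(T, h) = -14 - 3*h³ + 7*T (B(T, h) = (7*T + (-3*h²)*h) - 14 = (7*T - 3*h³) - 14 = (-3*h³ + 7*T) - 14 = -14 - 3*h³ + 7*T)
(2130 - (606 - 1*1125))*B(-15, 28) = (2130 - (606 - 1*1125))*(-14 - 3*28³ + 7*(-15)) = (2130 - (606 - 1125))*(-14 - 3*21952 - 105) = (2130 - 1*(-519))*(-14 - 65856 - 105) = (2130 + 519)*(-65975) = 2649*(-65975) = -174767775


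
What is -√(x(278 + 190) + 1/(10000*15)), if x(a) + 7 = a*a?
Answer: -√492788250015/1500 ≈ -467.99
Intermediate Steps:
x(a) = -7 + a² (x(a) = -7 + a*a = -7 + a²)
-√(x(278 + 190) + 1/(10000*15)) = -√((-7 + (278 + 190)²) + 1/(10000*15)) = -√((-7 + 468²) + 1/150000) = -√((-7 + 219024) + 1/150000) = -√(219017 + 1/150000) = -√(32852550001/150000) = -√492788250015/1500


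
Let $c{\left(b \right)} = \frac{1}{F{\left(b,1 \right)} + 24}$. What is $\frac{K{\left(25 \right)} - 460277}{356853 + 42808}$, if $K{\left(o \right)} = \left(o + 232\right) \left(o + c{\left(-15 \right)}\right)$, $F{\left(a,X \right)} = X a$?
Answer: $- \frac{4084411}{3596949} \approx -1.1355$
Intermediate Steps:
$c{\left(b \right)} = \frac{1}{24 + b}$ ($c{\left(b \right)} = \frac{1}{1 b + 24} = \frac{1}{b + 24} = \frac{1}{24 + b}$)
$K{\left(o \right)} = \left(232 + o\right) \left(\frac{1}{9} + o\right)$ ($K{\left(o \right)} = \left(o + 232\right) \left(o + \frac{1}{24 - 15}\right) = \left(232 + o\right) \left(o + \frac{1}{9}\right) = \left(232 + o\right) \left(\frac{1}{9} + o\right)$)
$\frac{K{\left(25 \right)} - 460277}{356853 + 42808} = \frac{\left(\frac{232}{9} + 25^{2} + \frac{2089}{9} \cdot 25\right) - 460277}{356853 + 42808} = \frac{\left(\frac{232}{9} + 625 + \frac{52225}{9}\right) - 460277}{399661} = \left(\frac{58082}{9} - 460277\right) \frac{1}{399661} = \left(- \frac{4084411}{9}\right) \frac{1}{399661} = - \frac{4084411}{3596949}$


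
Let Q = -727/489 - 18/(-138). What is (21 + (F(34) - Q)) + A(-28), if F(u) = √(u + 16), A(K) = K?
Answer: -63475/11247 + 5*√2 ≈ 1.4273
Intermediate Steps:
F(u) = √(16 + u)
Q = -15254/11247 (Q = -727*1/489 - 18*(-1/138) = -727/489 + 3/23 = -15254/11247 ≈ -1.3563)
(21 + (F(34) - Q)) + A(-28) = (21 + (√(16 + 34) - 1*(-15254/11247))) - 28 = (21 + (√50 + 15254/11247)) - 28 = (21 + (5*√2 + 15254/11247)) - 28 = (21 + (15254/11247 + 5*√2)) - 28 = (251441/11247 + 5*√2) - 28 = -63475/11247 + 5*√2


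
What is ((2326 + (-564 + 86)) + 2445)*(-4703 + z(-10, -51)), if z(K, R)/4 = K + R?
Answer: -21237471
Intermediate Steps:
z(K, R) = 4*K + 4*R (z(K, R) = 4*(K + R) = 4*K + 4*R)
((2326 + (-564 + 86)) + 2445)*(-4703 + z(-10, -51)) = ((2326 + (-564 + 86)) + 2445)*(-4703 + (4*(-10) + 4*(-51))) = ((2326 - 478) + 2445)*(-4703 + (-40 - 204)) = (1848 + 2445)*(-4703 - 244) = 4293*(-4947) = -21237471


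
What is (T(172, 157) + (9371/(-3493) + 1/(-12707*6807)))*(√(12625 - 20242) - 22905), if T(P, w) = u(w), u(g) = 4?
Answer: -3038505671911560/100710815219 + 397970618456*I*√7617/302132445657 ≈ -30171.0 + 114.96*I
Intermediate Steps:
T(P, w) = 4
(T(172, 157) + (9371/(-3493) + 1/(-12707*6807)))*(√(12625 - 20242) - 22905) = (4 + (9371/(-3493) + 1/(-12707*6807)))*(√(12625 - 20242) - 22905) = (4 + (9371*(-1/3493) - 1/12707*1/6807))*(√(-7617) - 22905) = (4 + (-9371/3493 - 1/86496549))*(I*√7617 - 22905) = (4 - 810559164172/302132445657)*(-22905 + I*√7617) = 397970618456*(-22905 + I*√7617)/302132445657 = -3038505671911560/100710815219 + 397970618456*I*√7617/302132445657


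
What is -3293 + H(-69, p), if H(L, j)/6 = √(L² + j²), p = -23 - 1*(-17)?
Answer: -3293 + 18*√533 ≈ -2877.4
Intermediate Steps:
p = -6 (p = -23 + 17 = -6)
H(L, j) = 6*√(L² + j²)
-3293 + H(-69, p) = -3293 + 6*√((-69)² + (-6)²) = -3293 + 6*√(4761 + 36) = -3293 + 6*√4797 = -3293 + 6*(3*√533) = -3293 + 18*√533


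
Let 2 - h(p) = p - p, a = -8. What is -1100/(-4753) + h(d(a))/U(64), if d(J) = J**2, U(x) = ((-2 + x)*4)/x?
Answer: 110148/147343 ≈ 0.74756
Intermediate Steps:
U(x) = (-8 + 4*x)/x
h(p) = 2 (h(p) = 2 - (p - p) = 2 - 1*0 = 2 + 0 = 2)
-1100/(-4753) + h(d(a))/U(64) = -1100/(-4753) + 2/(4 - 8/64) = -1100*(-1/4753) + 2/(4 - 8*1/64) = 1100/4753 + 2/(4 - 1/8) = 1100/4753 + 2/(31/8) = 1100/4753 + 2*(8/31) = 1100/4753 + 16/31 = 110148/147343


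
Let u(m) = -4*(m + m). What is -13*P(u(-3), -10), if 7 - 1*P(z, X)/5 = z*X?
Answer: -16055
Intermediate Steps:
u(m) = -8*m
P(z, X) = 35 - 5*X*z (P(z, X) = 35 - 5*z*X = 35 - 5*X*z)
-13*P(u(-3), -10) = -13*(35 - 5*(-10)*(-8*(-3))) = -13*(35 - 5*(-10)*24) = -13*(35 + 1200) = -13*1235 = -16055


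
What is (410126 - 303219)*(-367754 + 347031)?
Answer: -2215433761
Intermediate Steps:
(410126 - 303219)*(-367754 + 347031) = 106907*(-20723) = -2215433761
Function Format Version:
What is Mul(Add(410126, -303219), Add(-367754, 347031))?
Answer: -2215433761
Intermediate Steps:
Mul(Add(410126, -303219), Add(-367754, 347031)) = Mul(106907, -20723) = -2215433761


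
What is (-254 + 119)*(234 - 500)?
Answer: 35910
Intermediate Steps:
(-254 + 119)*(234 - 500) = -135*(-266) = 35910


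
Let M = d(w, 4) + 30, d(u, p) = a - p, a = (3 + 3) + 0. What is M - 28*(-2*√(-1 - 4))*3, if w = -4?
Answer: 32 + 168*I*√5 ≈ 32.0 + 375.66*I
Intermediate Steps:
a = 6 (a = 6 + 0 = 6)
d(u, p) = 6 - p
M = 32 (M = (6 - 1*4) + 30 = (6 - 4) + 30 = 2 + 30 = 32)
M - 28*(-2*√(-1 - 4))*3 = 32 - 28*(-2*√(-1 - 4))*3 = 32 - 28*(-2*I*√5)*3 = 32 - (-168)*I*√5 = 32 + 168*I*√5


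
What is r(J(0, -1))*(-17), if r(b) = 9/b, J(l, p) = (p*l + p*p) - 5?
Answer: 153/4 ≈ 38.250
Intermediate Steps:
J(l, p) = -5 + p² + l*p (J(l, p) = (l*p + p²) - 5 = (p² + l*p) - 5 = -5 + p² + l*p)
r(J(0, -1))*(-17) = (9/(-5 + (-1)² + 0*(-1)))*(-17) = (9/(-5 + 1 + 0))*(-17) = (9/(-4))*(-17) = (9*(-¼))*(-17) = -9/4*(-17) = 153/4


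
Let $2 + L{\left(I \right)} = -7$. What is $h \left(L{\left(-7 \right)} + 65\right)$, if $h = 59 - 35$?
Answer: $1344$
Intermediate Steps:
$L{\left(I \right)} = -9$ ($L{\left(I \right)} = -2 - 7 = -9$)
$h = 24$
$h \left(L{\left(-7 \right)} + 65\right) = 24 \left(-9 + 65\right) = 24 \cdot 56 = 1344$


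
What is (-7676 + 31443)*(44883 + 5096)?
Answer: 1187850893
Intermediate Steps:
(-7676 + 31443)*(44883 + 5096) = 23767*49979 = 1187850893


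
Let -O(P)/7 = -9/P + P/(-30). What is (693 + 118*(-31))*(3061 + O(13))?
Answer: -709739759/78 ≈ -9.0992e+6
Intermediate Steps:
O(P) = 63/P + 7*P/30 (O(P) = -7*(-9/P + P/(-30)) = -7*(-9/P + P*(-1/30)) = -7*(-9/P - P/30) = 63/P + 7*P/30)
(693 + 118*(-31))*(3061 + O(13)) = (693 + 118*(-31))*(3061 + (63/13 + (7/30)*13)) = (693 - 3658)*(3061 + (63*(1/13) + 91/30)) = -2965*(3061 + (63/13 + 91/30)) = -2965*(3061 + 3073/390) = -2965*1196863/390 = -709739759/78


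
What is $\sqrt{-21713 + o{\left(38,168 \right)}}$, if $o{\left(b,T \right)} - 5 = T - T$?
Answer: $18 i \sqrt{67} \approx 147.34 i$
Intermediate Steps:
$o{\left(b,T \right)} = 5$ ($o{\left(b,T \right)} = 5 + \left(T - T\right) = 5 + 0 = 5$)
$\sqrt{-21713 + o{\left(38,168 \right)}} = \sqrt{-21713 + 5} = \sqrt{-21708} = 18 i \sqrt{67}$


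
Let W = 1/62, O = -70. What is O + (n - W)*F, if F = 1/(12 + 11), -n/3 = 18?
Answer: -103169/1426 ≈ -72.349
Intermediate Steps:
n = -54 (n = -3*18 = -54)
W = 1/62 ≈ 0.016129
F = 1/23 ≈ 0.043478
O + (n - W)*F = -70 + (-54 - 1*1/62)*(1/23) = -70 + (-54 - 1/62)*(1/23) = -70 - 3349/62*1/23 = -70 - 3349/1426 = -103169/1426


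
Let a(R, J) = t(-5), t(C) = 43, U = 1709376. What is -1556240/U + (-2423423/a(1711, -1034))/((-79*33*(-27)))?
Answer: -184434473761/107787801924 ≈ -1.7111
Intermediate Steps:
a(R, J) = 43
-1556240/U + (-2423423/a(1711, -1034))/((-79*33*(-27))) = -1556240/1709376 + (-2423423/43)/((-79*33*(-27))) = -1556240*1/1709376 + (-2423423*1/43)/((-2607*(-27))) = -97265/106836 - 2423423/43/70389 = -97265/106836 - 2423423/43*1/70389 = -97265/106836 - 2423423/3026727 = -184434473761/107787801924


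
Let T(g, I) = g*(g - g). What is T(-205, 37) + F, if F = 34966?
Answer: 34966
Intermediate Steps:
T(g, I) = 0 (T(g, I) = g*0 = 0)
T(-205, 37) + F = 0 + 34966 = 34966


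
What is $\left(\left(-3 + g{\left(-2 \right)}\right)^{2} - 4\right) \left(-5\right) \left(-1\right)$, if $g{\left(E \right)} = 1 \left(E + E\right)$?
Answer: $225$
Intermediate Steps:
$g{\left(E \right)} = 2 E$ ($g{\left(E \right)} = 1 \cdot 2 E = 2 E$)
$\left(\left(-3 + g{\left(-2 \right)}\right)^{2} - 4\right) \left(-5\right) \left(-1\right) = \left(\left(-3 + 2 \left(-2\right)\right)^{2} - 4\right) \left(-5\right) \left(-1\right) = \left(\left(-3 - 4\right)^{2} - 4\right) \left(-5\right) \left(-1\right) = \left(\left(-7\right)^{2} - 4\right) \left(-5\right) \left(-1\right) = \left(49 - 4\right) \left(-5\right) \left(-1\right) = 45 \left(-5\right) \left(-1\right) = \left(-225\right) \left(-1\right) = 225$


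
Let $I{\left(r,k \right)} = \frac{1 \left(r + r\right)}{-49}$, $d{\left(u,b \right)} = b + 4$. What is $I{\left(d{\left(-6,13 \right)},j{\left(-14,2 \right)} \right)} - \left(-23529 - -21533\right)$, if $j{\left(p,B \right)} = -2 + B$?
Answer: $\frac{97770}{49} \approx 1995.3$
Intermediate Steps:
$d{\left(u,b \right)} = 4 + b$
$I{\left(r,k \right)} = - \frac{2 r}{49}$ ($I{\left(r,k \right)} = 1 \cdot 2 r \left(- \frac{1}{49}\right) = 2 r \left(- \frac{1}{49}\right) = - \frac{2 r}{49}$)
$I{\left(d{\left(-6,13 \right)},j{\left(-14,2 \right)} \right)} - \left(-23529 - -21533\right) = - \frac{2 \left(4 + 13\right)}{49} - \left(-23529 - -21533\right) = \left(- \frac{2}{49}\right) 17 - \left(-23529 + 21533\right) = - \frac{34}{49} - -1996 = - \frac{34}{49} + 1996 = \frac{97770}{49}$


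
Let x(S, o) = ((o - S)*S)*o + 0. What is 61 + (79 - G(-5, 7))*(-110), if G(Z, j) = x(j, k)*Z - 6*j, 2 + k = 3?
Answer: 9851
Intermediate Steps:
k = 1 (k = -2 + 3 = 1)
x(S, o) = S*o*(o - S) (x(S, o) = (S*(o - S))*o + 0 = S*o*(o - S) + 0 = S*o*(o - S))
G(Z, j) = -6*j + Z*j*(1 - j) (G(Z, j) = (j*1*(1 - j))*Z - 6*j = (j*(1 - j))*Z - 6*j = Z*j*(1 - j) - 6*j = -6*j + Z*j*(1 - j))
61 + (79 - G(-5, 7))*(-110) = 61 + (79 - 7*(-6 - 5 - 1*(-5)*7))*(-110) = 61 + (79 - 7*(-6 - 5 + 35))*(-110) = 61 + (79 - 7*24)*(-110) = 61 + (79 - 1*168)*(-110) = 61 + (79 - 168)*(-110) = 61 - 89*(-110) = 61 + 9790 = 9851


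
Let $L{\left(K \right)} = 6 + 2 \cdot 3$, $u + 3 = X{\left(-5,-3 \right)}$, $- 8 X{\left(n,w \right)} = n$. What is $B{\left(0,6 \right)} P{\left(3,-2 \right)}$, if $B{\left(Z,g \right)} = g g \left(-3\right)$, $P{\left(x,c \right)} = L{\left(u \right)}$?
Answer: $-1296$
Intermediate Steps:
$X{\left(n,w \right)} = - \frac{n}{8}$
$u = - \frac{19}{8}$ ($u = -3 - - \frac{5}{8} = -3 + \frac{5}{8} = - \frac{19}{8} \approx -2.375$)
$L{\left(K \right)} = 12$ ($L{\left(K \right)} = 6 + 6 = 12$)
$P{\left(x,c \right)} = 12$
$B{\left(Z,g \right)} = - 3 g^{2}$ ($B{\left(Z,g \right)} = g^{2} \left(-3\right) = - 3 g^{2}$)
$B{\left(0,6 \right)} P{\left(3,-2 \right)} = - 3 \cdot 6^{2} \cdot 12 = \left(-3\right) 36 \cdot 12 = \left(-108\right) 12 = -1296$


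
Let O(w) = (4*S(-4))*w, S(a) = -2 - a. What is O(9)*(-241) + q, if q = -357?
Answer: -17709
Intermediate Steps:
O(w) = 8*w (O(w) = (4*(-2 - 1*(-4)))*w = (4*(-2 + 4))*w = (4*2)*w = 8*w)
O(9)*(-241) + q = (8*9)*(-241) - 357 = 72*(-241) - 357 = -17352 - 357 = -17709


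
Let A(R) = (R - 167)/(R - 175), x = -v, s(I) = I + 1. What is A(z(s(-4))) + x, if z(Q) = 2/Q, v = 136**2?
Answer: -9746889/527 ≈ -18495.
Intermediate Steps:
s(I) = 1 + I
v = 18496
x = -18496 (x = -1*18496 = -18496)
A(R) = (-167 + R)/(-175 + R)
A(z(s(-4))) + x = (-167 + 2/(1 - 4))/(-175 + 2/(1 - 4)) - 18496 = (-167 + 2/(-3))/(-175 + 2/(-3)) - 18496 = (-167 + 2*(-1/3))/(-175 + 2*(-1/3)) - 18496 = (-167 - 2/3)/(-175 - 2/3) - 18496 = -503/3/(-527/3) - 18496 = -3/527*(-503/3) - 18496 = 503/527 - 18496 = -9746889/527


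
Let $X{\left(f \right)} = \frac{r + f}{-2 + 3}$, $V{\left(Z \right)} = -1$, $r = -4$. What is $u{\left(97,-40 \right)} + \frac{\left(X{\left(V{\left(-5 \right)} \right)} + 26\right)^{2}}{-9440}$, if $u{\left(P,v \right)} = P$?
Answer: $\frac{915239}{9440} \approx 96.953$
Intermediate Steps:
$X{\left(f \right)} = -4 + f$ ($X{\left(f \right)} = \frac{-4 + f}{-2 + 3} = \frac{-4 + f}{1} = \left(-4 + f\right) 1 = -4 + f$)
$u{\left(97,-40 \right)} + \frac{\left(X{\left(V{\left(-5 \right)} \right)} + 26\right)^{2}}{-9440} = 97 + \frac{\left(\left(-4 - 1\right) + 26\right)^{2}}{-9440} = 97 + \left(-5 + 26\right)^{2} \left(- \frac{1}{9440}\right) = 97 + 21^{2} \left(- \frac{1}{9440}\right) = 97 + 441 \left(- \frac{1}{9440}\right) = 97 - \frac{441}{9440} = \frac{915239}{9440}$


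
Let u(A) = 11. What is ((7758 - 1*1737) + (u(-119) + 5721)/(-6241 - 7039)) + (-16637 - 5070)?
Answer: -52078953/3320 ≈ -15686.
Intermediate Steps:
((7758 - 1*1737) + (u(-119) + 5721)/(-6241 - 7039)) + (-16637 - 5070) = ((7758 - 1*1737) + (11 + 5721)/(-6241 - 7039)) + (-16637 - 5070) = ((7758 - 1737) + 5732/(-13280)) - 21707 = (6021 + 5732*(-1/13280)) - 21707 = (6021 - 1433/3320) - 21707 = 19988287/3320 - 21707 = -52078953/3320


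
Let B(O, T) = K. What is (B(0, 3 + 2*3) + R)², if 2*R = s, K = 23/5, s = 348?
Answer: 797449/25 ≈ 31898.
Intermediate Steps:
K = 23/5 (K = 23*(⅕) = 23/5 ≈ 4.6000)
R = 174 (R = (½)*348 = 174)
B(O, T) = 23/5
(B(0, 3 + 2*3) + R)² = (23/5 + 174)² = (893/5)² = 797449/25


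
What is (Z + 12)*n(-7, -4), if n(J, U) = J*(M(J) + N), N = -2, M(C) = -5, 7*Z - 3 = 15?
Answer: 714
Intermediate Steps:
Z = 18/7 (Z = 3/7 + (1/7)*15 = 3/7 + 15/7 = 18/7 ≈ 2.5714)
n(J, U) = -7*J (n(J, U) = J*(-5 - 2) = J*(-7) = -7*J)
(Z + 12)*n(-7, -4) = (18/7 + 12)*(-7*(-7)) = (102/7)*49 = 714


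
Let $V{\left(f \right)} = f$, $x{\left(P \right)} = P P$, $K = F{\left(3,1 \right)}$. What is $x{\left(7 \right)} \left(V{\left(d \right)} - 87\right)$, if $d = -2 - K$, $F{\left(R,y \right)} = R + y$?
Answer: $-4557$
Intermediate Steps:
$K = 4$ ($K = 3 + 1 = 4$)
$d = -6$ ($d = -2 - 4 = -6$)
$x{\left(P \right)} = P^{2}$
$x{\left(7 \right)} \left(V{\left(d \right)} - 87\right) = 7^{2} \left(-6 - 87\right) = 49 \left(-93\right) = -4557$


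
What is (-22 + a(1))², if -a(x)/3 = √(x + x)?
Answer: 502 + 132*√2 ≈ 688.68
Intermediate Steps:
a(x) = -3*√2*√x (a(x) = -3*√(x + x) = -3*√2*√x)
(-22 + a(1))² = (-22 - 3*√2*√1)² = (-22 - 3*√2*1)² = (-22 - 3*√2)²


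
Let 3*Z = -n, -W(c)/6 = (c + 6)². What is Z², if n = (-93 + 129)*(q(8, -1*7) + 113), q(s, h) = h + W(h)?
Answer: 1440000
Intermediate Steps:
W(c) = -6*(6 + c)² (W(c) = -6*(c + 6)² = -6*(6 + c)²)
q(s, h) = h - 6*(6 + h)²
n = 3600 (n = (-93 + 129)*((-1*7 - 6*(6 - 1*7)²) + 113) = 36*((-7 - 6*(6 - 7)²) + 113) = 36*((-7 - 6*(-1)²) + 113) = 36*((-7 - 6*1) + 113) = 36*((-7 - 6) + 113) = 36*(-13 + 113) = 36*100 = 3600)
Z = -1200 (Z = (-1*3600)/3 = (⅓)*(-3600) = -1200)
Z² = (-1200)² = 1440000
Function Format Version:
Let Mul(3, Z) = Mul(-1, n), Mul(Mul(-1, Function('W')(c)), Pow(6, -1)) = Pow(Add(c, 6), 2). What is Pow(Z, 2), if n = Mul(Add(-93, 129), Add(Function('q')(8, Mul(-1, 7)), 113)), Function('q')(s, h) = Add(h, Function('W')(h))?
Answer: 1440000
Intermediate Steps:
Function('W')(c) = Mul(-6, Pow(Add(6, c), 2)) (Function('W')(c) = Mul(-6, Pow(Add(c, 6), 2)) = Mul(-6, Pow(Add(6, c), 2)))
Function('q')(s, h) = Add(h, Mul(-6, Pow(Add(6, h), 2)))
n = 3600 (n = Mul(Add(-93, 129), Add(Add(Mul(-1, 7), Mul(-6, Pow(Add(6, Mul(-1, 7)), 2))), 113)) = Mul(36, Add(Add(-7, Mul(-6, Pow(Add(6, -7), 2))), 113)) = Mul(36, Add(Add(-7, Mul(-6, Pow(-1, 2))), 113)) = Mul(36, Add(Add(-7, Mul(-6, 1)), 113)) = Mul(36, Add(Add(-7, -6), 113)) = Mul(36, Add(-13, 113)) = Mul(36, 100) = 3600)
Z = -1200 (Z = Mul(Rational(1, 3), Mul(-1, 3600)) = Mul(Rational(1, 3), -3600) = -1200)
Pow(Z, 2) = Pow(-1200, 2) = 1440000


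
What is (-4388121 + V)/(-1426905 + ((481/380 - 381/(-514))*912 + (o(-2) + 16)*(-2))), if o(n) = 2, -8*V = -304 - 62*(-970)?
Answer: 11296693285/3662534202 ≈ 3.0844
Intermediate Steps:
V = -14959/2 (V = -(-304 - 62*(-970))/8 = -(-304 + 60140)/8 = -1/8*59836 = -14959/2 ≈ -7479.5)
(-4388121 + V)/(-1426905 + ((481/380 - 381/(-514))*912 + (o(-2) + 16)*(-2))) = (-4388121 - 14959/2)/(-1426905 + ((481/380 - 381/(-514))*912 + (2 + 16)*(-2))) = -8791201/(2*(-1426905 + ((481*(1/380) - 381*(-1/514))*912 + 18*(-2)))) = -8791201/(2*(-1426905 + ((481/380 + 381/514)*912 - 36))) = -8791201/(2*(-1426905 + ((196007/97660)*912 - 36))) = -8791201/(2*(-1426905 + (2352084/1285 - 36))) = -8791201/(2*(-1426905 + 2305824/1285)) = -8791201/(2*(-1831267101/1285)) = -8791201/2*(-1285/1831267101) = 11296693285/3662534202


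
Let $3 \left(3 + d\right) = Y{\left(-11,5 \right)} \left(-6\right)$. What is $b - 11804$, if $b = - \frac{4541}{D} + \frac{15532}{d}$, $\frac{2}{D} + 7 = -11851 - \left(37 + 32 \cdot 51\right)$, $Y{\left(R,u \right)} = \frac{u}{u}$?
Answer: $\frac{306981431}{10} \approx 3.0698 \cdot 10^{7}$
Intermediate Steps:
$Y{\left(R,u \right)} = 1$
$D = - \frac{2}{13527}$ ($D = \frac{2}{-7 - \left(11888 + 1632\right)} = \frac{2}{-7 - 13520} = \frac{2}{-13527} = 2 \left(- \frac{1}{13527}\right) = - \frac{2}{13527} \approx -0.00014785$)
$d = -5$ ($d = -3 + \frac{1 \left(-6\right)}{3} = -3 + \frac{1}{3} \left(-6\right) = -3 - 2 = -5$)
$b = \frac{307099471}{10}$ ($b = - \frac{4541}{- \frac{2}{13527}} + \frac{15532}{-5} = \left(-4541\right) \left(- \frac{13527}{2}\right) + 15532 \left(- \frac{1}{5}\right) = \frac{61426107}{2} - \frac{15532}{5} = \frac{307099471}{10} \approx 3.071 \cdot 10^{7}$)
$b - 11804 = \frac{307099471}{10} - 11804 = \frac{306981431}{10}$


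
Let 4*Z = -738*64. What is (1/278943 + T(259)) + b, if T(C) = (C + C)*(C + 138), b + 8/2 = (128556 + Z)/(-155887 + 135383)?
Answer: 294031502472941/1429861818 ≈ 2.0564e+5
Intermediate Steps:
Z = -11808 (Z = (-738*64)/4 = (1/4)*(-47232) = -11808)
b = -49691/5126 (b = -4 + (128556 - 11808)/(-155887 + 135383) = -4 + 116748/(-20504) = -4 + 116748*(-1/20504) = -4 - 29187/5126 = -49691/5126 ≈ -9.6939)
T(C) = 2*C*(138 + C) (T(C) = (2*C)*(138 + C) = 2*C*(138 + C))
(1/278943 + T(259)) + b = (1/278943 + 2*259*(138 + 259)) - 49691/5126 = (1/278943 + 2*259*397) - 49691/5126 = (1/278943 + 205646) - 49691/5126 = 57363512179/278943 - 49691/5126 = 294031502472941/1429861818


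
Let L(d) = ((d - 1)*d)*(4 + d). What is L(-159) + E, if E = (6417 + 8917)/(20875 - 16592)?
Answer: -16888710266/4283 ≈ -3.9432e+6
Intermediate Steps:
E = 15334/4283 ≈ 3.5802
L(d) = d*(-1 + d)*(4 + d) (L(d) = ((-1 + d)*d)*(4 + d) = (d*(-1 + d))*(4 + d) = d*(-1 + d)*(4 + d))
L(-159) + E = -159*(-4 + (-159)**2 + 3*(-159)) + 15334/4283 = -159*(-4 + 25281 - 477) + 15334/4283 = -159*24800 + 15334/4283 = -3943200 + 15334/4283 = -16888710266/4283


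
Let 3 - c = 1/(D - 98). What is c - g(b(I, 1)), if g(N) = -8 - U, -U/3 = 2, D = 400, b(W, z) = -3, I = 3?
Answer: 1509/302 ≈ 4.9967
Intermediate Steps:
U = -6 (U = -3*2 = -6)
g(N) = -2 (g(N) = -8 - 1*(-6) = -8 + 6 = -2)
c = 905/302 (c = 3 - 1/(400 - 98) = 3 - 1/302 = 905/302 ≈ 2.9967)
c - g(b(I, 1)) = 905/302 - 1*(-2) = 905/302 + 2 = 1509/302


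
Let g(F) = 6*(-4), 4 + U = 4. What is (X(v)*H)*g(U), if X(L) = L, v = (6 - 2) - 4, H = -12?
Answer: 0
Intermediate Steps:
U = 0 (U = -4 + 4 = 0)
v = 0 (v = 4 - 4 = 0)
g(F) = -24
(X(v)*H)*g(U) = (0*(-12))*(-24) = 0*(-24) = 0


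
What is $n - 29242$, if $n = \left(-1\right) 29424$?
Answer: $-58666$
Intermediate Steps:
$n = -29424$
$n - 29242 = -29424 - 29242 = -58666$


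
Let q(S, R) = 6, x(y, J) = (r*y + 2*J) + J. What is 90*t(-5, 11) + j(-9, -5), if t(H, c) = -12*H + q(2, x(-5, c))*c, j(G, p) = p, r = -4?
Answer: 11335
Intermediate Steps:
x(y, J) = -4*y + 3*J (x(y, J) = (-4*y + 2*J) + J = -4*y + 3*J)
t(H, c) = -12*H + 6*c
90*t(-5, 11) + j(-9, -5) = 90*(-12*(-5) + 6*11) - 5 = 90*(60 + 66) - 5 = 90*126 - 5 = 11340 - 5 = 11335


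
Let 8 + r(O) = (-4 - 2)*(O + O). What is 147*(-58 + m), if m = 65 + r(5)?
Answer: -8967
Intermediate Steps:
r(O) = -8 - 12*O (r(O) = -8 + (-4 - 2)*(O + O) = -8 - 12*O)
m = -3 (m = 65 + (-8 - 12*5) = 65 + (-8 - 60) = 65 - 68 = -3)
147*(-58 + m) = 147*(-58 - 3) = 147*(-61) = -8967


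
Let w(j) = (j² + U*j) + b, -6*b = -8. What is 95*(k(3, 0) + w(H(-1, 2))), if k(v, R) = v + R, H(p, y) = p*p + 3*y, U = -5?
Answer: 5225/3 ≈ 1741.7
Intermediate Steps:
b = 4/3 (b = -⅙*(-8) = 4/3 ≈ 1.3333)
H(p, y) = p² + 3*y
k(v, R) = R + v
w(j) = 4/3 + j² - 5*j (w(j) = (j² - 5*j) + 4/3 = 4/3 + j² - 5*j)
95*(k(3, 0) + w(H(-1, 2))) = 95*((0 + 3) + (4/3 + ((-1)² + 3*2)² - 5*((-1)² + 3*2))) = 95*(3 + (4/3 + (1 + 6)² - 5*(1 + 6))) = 95*(3 + (4/3 + 7² - 5*7)) = 95*(3 + (4/3 + 49 - 35)) = 95*(3 + 46/3) = 95*(55/3) = 5225/3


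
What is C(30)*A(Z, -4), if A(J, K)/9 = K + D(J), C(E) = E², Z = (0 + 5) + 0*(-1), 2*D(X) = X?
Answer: -12150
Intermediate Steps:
D(X) = X/2
Z = 5 (Z = 5 + 0 = 5)
A(J, K) = 9*K + 9*J/2 (A(J, K) = 9*(K + J/2) = 9*K + 9*J/2)
C(30)*A(Z, -4) = 30²*(9*(-4) + (9/2)*5) = 900*(-36 + 45/2) = 900*(-27/2) = -12150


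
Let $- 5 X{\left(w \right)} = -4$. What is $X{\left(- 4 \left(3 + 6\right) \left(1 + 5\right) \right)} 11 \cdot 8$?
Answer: $\frac{352}{5} \approx 70.4$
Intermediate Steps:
$X{\left(w \right)} = \frac{4}{5}$ ($X{\left(w \right)} = \left(- \frac{1}{5}\right) \left(-4\right) = \frac{4}{5}$)
$X{\left(- 4 \left(3 + 6\right) \left(1 + 5\right) \right)} 11 \cdot 8 = \frac{4 \cdot 11 \cdot 8}{5} = \frac{4}{5} \cdot 88 = \frac{352}{5}$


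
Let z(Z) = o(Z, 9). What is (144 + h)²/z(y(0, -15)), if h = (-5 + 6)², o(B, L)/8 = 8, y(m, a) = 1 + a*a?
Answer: 21025/64 ≈ 328.52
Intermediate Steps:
y(m, a) = 1 + a²
o(B, L) = 64 (o(B, L) = 8*8 = 64)
z(Z) = 64
h = 1 (h = 1² = 1)
(144 + h)²/z(y(0, -15)) = (144 + 1)²/64 = 145²*(1/64) = 21025*(1/64) = 21025/64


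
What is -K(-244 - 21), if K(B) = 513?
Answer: -513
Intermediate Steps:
-K(-244 - 21) = -1*513 = -513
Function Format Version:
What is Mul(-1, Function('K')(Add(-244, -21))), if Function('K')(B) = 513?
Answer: -513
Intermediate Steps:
Mul(-1, Function('K')(Add(-244, -21))) = Mul(-1, 513) = -513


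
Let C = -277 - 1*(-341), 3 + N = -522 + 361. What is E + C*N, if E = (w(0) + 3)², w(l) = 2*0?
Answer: -10487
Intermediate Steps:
N = -164 (N = -3 + (-522 + 361) = -3 - 161 = -164)
w(l) = 0
C = 64 (C = -277 + 341 = 64)
E = 9 (E = (0 + 3)² = 3² = 9)
E + C*N = 9 + 64*(-164) = 9 - 10496 = -10487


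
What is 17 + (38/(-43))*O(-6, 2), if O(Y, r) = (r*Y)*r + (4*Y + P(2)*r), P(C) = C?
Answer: 2403/43 ≈ 55.884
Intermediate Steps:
O(Y, r) = 2*r + 4*Y + Y*r**2 (O(Y, r) = (r*Y)*r + (4*Y + 2*r) = (Y*r)*r + (2*r + 4*Y) = Y*r**2 + (2*r + 4*Y) = 2*r + 4*Y + Y*r**2)
17 + (38/(-43))*O(-6, 2) = 17 + (38/(-43))*(2*2 + 4*(-6) - 6*2**2) = 17 + (38*(-1/43))*(4 - 24 - 6*4) = 17 - 38*(4 - 24 - 24)/43 = 17 - 38/43*(-44) = 17 + 1672/43 = 2403/43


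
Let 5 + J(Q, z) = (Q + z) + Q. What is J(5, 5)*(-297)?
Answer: -2970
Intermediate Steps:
J(Q, z) = -5 + z + 2*Q (J(Q, z) = -5 + ((Q + z) + Q) = -5 + (z + 2*Q) = -5 + z + 2*Q)
J(5, 5)*(-297) = (-5 + 5 + 2*5)*(-297) = (-5 + 5 + 10)*(-297) = 10*(-297) = -2970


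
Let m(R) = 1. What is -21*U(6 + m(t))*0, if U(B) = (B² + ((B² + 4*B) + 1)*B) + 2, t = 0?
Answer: 0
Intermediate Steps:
U(B) = 2 + B² + B*(1 + B² + 4*B) (U(B) = (B² + (1 + B² + 4*B)*B) + 2 = (B² + B*(1 + B² + 4*B)) + 2 = 2 + B² + B*(1 + B² + 4*B))
-21*U(6 + m(t))*0 = -21*(2 + (6 + 1) + (6 + 1)³ + 5*(6 + 1)²)*0 = -21*(2 + 7 + 7³ + 5*7²)*0 = -21*(2 + 7 + 343 + 5*49)*0 = -21*(2 + 7 + 343 + 245)*0 = -21*597*0 = -12537*0 = 0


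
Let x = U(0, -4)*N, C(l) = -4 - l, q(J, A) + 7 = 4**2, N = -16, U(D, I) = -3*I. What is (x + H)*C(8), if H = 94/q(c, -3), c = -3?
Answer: 6536/3 ≈ 2178.7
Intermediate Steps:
q(J, A) = 9 (q(J, A) = -7 + 4**2 = -7 + 16 = 9)
x = -192 (x = -3*(-4)*(-16) = 12*(-16) = -192)
H = 94/9 ≈ 10.444
(x + H)*C(8) = (-192 + 94/9)*(-4 - 1*8) = -1634*(-4 - 8)/9 = -1634/9*(-12) = 6536/3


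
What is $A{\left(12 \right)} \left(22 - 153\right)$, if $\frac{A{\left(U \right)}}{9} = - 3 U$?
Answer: $42444$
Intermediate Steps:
$A{\left(U \right)} = - 27 U$ ($A{\left(U \right)} = 9 \left(- 3 U\right) = - 27 U$)
$A{\left(12 \right)} \left(22 - 153\right) = \left(-27\right) 12 \left(22 - 153\right) = \left(-324\right) \left(-131\right) = 42444$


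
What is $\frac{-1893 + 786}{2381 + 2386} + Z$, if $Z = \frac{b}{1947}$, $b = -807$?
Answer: $- \frac{666922}{1031261} \approx -0.64671$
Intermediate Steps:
$Z = - \frac{269}{649}$ ($Z = - \frac{807}{1947} = \left(-807\right) \frac{1}{1947} = - \frac{269}{649} \approx -0.41448$)
$\frac{-1893 + 786}{2381 + 2386} + Z = \frac{-1893 + 786}{2381 + 2386} - \frac{269}{649} = - \frac{1107}{4767} - \frac{269}{649} = \left(-1107\right) \frac{1}{4767} - \frac{269}{649} = - \frac{369}{1589} - \frac{269}{649} = - \frac{666922}{1031261}$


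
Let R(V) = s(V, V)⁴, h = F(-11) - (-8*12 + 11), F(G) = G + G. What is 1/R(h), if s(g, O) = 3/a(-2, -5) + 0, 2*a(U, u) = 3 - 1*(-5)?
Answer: 256/81 ≈ 3.1605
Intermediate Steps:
a(U, u) = 4 (a(U, u) = (3 - 1*(-5))/2 = (3 + 5)/2 = (½)*8 = 4)
F(G) = 2*G
h = 63 (h = 2*(-11) - (-8*12 + 11) = -22 - (-96 + 11) = -22 - 1*(-85) = -22 + 85 = 63)
s(g, O) = ¾ (s(g, O) = 3/4 + 0 = 3*(¼) + 0 = ¾ + 0 = ¾)
R(V) = 81/256 (R(V) = (¾)⁴ = 81/256)
1/R(h) = 1/(81/256) = 256/81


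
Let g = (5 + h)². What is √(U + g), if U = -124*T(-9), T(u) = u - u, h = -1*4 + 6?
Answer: 7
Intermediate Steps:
h = 2 (h = -4 + 6 = 2)
g = 49 (g = (5 + 2)² = 7² = 49)
T(u) = 0
U = 0 (U = -124*0 = 0)
√(U + g) = √(0 + 49) = √49 = 7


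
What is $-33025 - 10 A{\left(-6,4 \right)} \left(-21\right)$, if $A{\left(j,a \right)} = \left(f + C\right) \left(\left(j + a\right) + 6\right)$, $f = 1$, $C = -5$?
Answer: $-36385$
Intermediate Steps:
$A{\left(j,a \right)} = -24 - 4 a - 4 j$ ($A{\left(j,a \right)} = \left(1 - 5\right) \left(\left(j + a\right) + 6\right) = - 4 \left(\left(a + j\right) + 6\right) = - 4 \left(6 + a + j\right) = -24 - 4 a - 4 j$)
$-33025 - 10 A{\left(-6,4 \right)} \left(-21\right) = -33025 - 10 \left(-24 - 16 - -24\right) \left(-21\right) = -33025 - 10 \left(-24 - 16 + 24\right) \left(-21\right) = -33025 - 10 \left(-16\right) \left(-21\right) = -33025 - \left(-160\right) \left(-21\right) = -33025 - 3360 = -36385$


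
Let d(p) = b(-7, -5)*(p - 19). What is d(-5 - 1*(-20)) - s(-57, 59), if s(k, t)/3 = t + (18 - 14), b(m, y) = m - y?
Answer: -181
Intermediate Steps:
s(k, t) = 12 + 3*t (s(k, t) = 3*(t + (18 - 14)) = 3*(t + 4) = 3*(4 + t) = 12 + 3*t)
d(p) = 38 - 2*p (d(p) = (-7 - 1*(-5))*(p - 19) = (-7 + 5)*(-19 + p) = -2*(-19 + p) = 38 - 2*p)
d(-5 - 1*(-20)) - s(-57, 59) = (38 - 2*(-5 - 1*(-20))) - (12 + 3*59) = (38 - 2*(-5 + 20)) - (12 + 177) = (38 - 2*15) - 1*189 = (38 - 30) - 189 = 8 - 189 = -181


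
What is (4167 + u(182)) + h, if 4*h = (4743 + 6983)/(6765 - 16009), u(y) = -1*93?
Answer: 75314249/18488 ≈ 4073.7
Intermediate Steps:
u(y) = -93
h = -5863/18488 (h = ((4743 + 6983)/(6765 - 16009))/4 = (11726/(-9244))/4 = (11726*(-1/9244))/4 = (¼)*(-5863/4622) = -5863/18488 ≈ -0.31712)
(4167 + u(182)) + h = (4167 - 93) - 5863/18488 = 4074 - 5863/18488 = 75314249/18488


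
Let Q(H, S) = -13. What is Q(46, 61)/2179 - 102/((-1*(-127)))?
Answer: -223909/276733 ≈ -0.80912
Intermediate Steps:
Q(46, 61)/2179 - 102/((-1*(-127))) = -13/2179 - 102/((-1*(-127))) = -13*1/2179 - 102/127 = -13/2179 - 102*1/127 = -13/2179 - 102/127 = -223909/276733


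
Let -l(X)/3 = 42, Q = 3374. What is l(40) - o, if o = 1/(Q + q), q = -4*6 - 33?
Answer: -417943/3317 ≈ -126.00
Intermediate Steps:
l(X) = -126 (l(X) = -3*42 = -126)
q = -57 (q = -24 - 33 = -57)
o = 1/3317 (o = 1/(3374 - 57) = 1/3317 ≈ 0.00030148)
l(40) - o = -126 - 1*1/3317 = -126 - 1/3317 = -417943/3317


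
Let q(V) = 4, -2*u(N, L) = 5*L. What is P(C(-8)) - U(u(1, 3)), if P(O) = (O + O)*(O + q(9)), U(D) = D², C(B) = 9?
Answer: 711/4 ≈ 177.75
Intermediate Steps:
u(N, L) = -5*L/2
P(O) = 2*O*(4 + O) (P(O) = (O + O)*(O + 4) = (2*O)*(4 + O) = 2*O*(4 + O))
P(C(-8)) - U(u(1, 3)) = 2*9*(4 + 9) - (-5/2*3)² = 2*9*13 - (-15/2)² = 234 - 1*225/4 = 234 - 225/4 = 711/4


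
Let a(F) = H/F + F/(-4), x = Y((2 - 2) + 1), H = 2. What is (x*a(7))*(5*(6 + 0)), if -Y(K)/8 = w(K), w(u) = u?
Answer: 2460/7 ≈ 351.43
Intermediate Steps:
Y(K) = -8*K
x = -8 (x = -8*((2 - 2) + 1) = -8*(0 + 1) = -8*1 = -8)
a(F) = 2/F - F/4 (a(F) = 2/F + F/(-4) = 2/F + F*(-¼) = 2/F - F/4)
(x*a(7))*(5*(6 + 0)) = (-8*(2/7 - ¼*7))*(5*(6 + 0)) = (-8*(2*(⅐) - 7/4))*(5*6) = -8*(2/7 - 7/4)*30 = -8*(-41/28)*30 = (82/7)*30 = 2460/7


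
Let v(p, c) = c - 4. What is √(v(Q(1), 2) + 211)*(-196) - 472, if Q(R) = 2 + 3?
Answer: -472 - 196*√209 ≈ -3305.5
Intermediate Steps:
Q(R) = 5
v(p, c) = -4 + c
√(v(Q(1), 2) + 211)*(-196) - 472 = √((-4 + 2) + 211)*(-196) - 472 = √(-2 + 211)*(-196) - 472 = √209*(-196) - 472 = -196*√209 - 472 = -472 - 196*√209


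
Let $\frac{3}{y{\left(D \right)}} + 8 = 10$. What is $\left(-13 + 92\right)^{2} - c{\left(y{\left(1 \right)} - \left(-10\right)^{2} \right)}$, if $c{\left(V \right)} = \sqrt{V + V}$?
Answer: $6241 - i \sqrt{197} \approx 6241.0 - 14.036 i$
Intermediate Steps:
$y{\left(D \right)} = \frac{3}{2}$ ($y{\left(D \right)} = \frac{3}{-8 + 10} = \frac{3}{2}$)
$c{\left(V \right)} = \sqrt{2} \sqrt{V}$ ($c{\left(V \right)} = \sqrt{2 V} = \sqrt{2} \sqrt{V}$)
$\left(-13 + 92\right)^{2} - c{\left(y{\left(1 \right)} - \left(-10\right)^{2} \right)} = \left(-13 + 92\right)^{2} - \sqrt{2} \sqrt{\frac{3}{2} - \left(-10\right)^{2}} = 79^{2} - \sqrt{2} \sqrt{\frac{3}{2} - 100} = 6241 - \sqrt{2} \sqrt{\frac{3}{2} - 100} = 6241 - \sqrt{2} \sqrt{- \frac{197}{2}} = 6241 - \sqrt{2} \frac{i \sqrt{394}}{2} = 6241 - i \sqrt{197}$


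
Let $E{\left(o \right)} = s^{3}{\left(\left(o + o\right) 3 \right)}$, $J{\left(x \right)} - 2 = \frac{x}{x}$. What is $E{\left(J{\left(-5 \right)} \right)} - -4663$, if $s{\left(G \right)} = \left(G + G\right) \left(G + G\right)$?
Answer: $2176786999$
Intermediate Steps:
$J{\left(x \right)} = 3$ ($J{\left(x \right)} = 2 + \frac{x}{x} = 2 + 1 = 3$)
$s{\left(G \right)} = 4 G^{2}$ ($s{\left(G \right)} = 2 G 2 G = 4 G^{2}$)
$E{\left(o \right)} = 2985984 o^{6}$ ($E{\left(o \right)} = \left(4 \left(\left(o + o\right) 3\right)^{2}\right)^{3} = \left(4 \left(2 o 3\right)^{2}\right)^{3} = \left(4 \left(6 o\right)^{2}\right)^{3} = \left(4 \cdot 36 o^{2}\right)^{3} = \left(144 o^{2}\right)^{3} = 2985984 o^{6}$)
$E{\left(J{\left(-5 \right)} \right)} - -4663 = 2985984 \cdot 3^{6} - -4663 = 2985984 \cdot 729 + 4663 = 2176782336 + 4663 = 2176786999$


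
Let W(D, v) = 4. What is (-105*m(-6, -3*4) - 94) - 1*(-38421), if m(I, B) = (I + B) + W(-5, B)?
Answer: 39797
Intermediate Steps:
m(I, B) = 4 + B + I (m(I, B) = (I + B) + 4 = (B + I) + 4 = 4 + B + I)
(-105*m(-6, -3*4) - 94) - 1*(-38421) = (-105*(4 - 3*4 - 6) - 94) - 1*(-38421) = (-105*(4 - 12 - 6) - 94) + 38421 = (-105*(-14) - 94) + 38421 = (1470 - 94) + 38421 = 1376 + 38421 = 39797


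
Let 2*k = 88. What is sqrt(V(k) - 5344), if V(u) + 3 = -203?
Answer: 5*I*sqrt(222) ≈ 74.498*I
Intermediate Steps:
k = 44 (k = (1/2)*88 = 44)
V(u) = -206 (V(u) = -3 - 203 = -206)
sqrt(V(k) - 5344) = sqrt(-206 - 5344) = sqrt(-5550) = 5*I*sqrt(222)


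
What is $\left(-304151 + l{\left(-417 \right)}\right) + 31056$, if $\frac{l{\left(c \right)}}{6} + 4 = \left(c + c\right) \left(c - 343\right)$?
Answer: $3529921$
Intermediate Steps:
$l{\left(c \right)} = -24 + 12 c \left(-343 + c\right)$ ($l{\left(c \right)} = -24 + 6 \left(c + c\right) \left(c - 343\right) = -24 + 6 \cdot 2 c \left(-343 + c\right) = -24 + 12 c \left(-343 + c\right)$)
$\left(-304151 + l{\left(-417 \right)}\right) + 31056 = \left(-304151 - \left(-1716348 - 2086668\right)\right) + 31056 = \left(-304151 + \left(-24 + 1716372 + 12 \cdot 173889\right)\right) + 31056 = \left(-304151 + \left(-24 + 1716372 + 2086668\right)\right) + 31056 = \left(-304151 + 3803016\right) + 31056 = 3498865 + 31056 = 3529921$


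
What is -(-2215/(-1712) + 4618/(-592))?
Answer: 412171/63344 ≈ 6.5069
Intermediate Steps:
-(-2215/(-1712) + 4618/(-592)) = -(-2215*(-1/1712) + 4618*(-1/592)) = -(2215/1712 - 2309/296) = -1*(-412171/63344) = 412171/63344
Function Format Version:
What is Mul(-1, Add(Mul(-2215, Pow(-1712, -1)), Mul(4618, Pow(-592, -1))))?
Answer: Rational(412171, 63344) ≈ 6.5069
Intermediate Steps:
Mul(-1, Add(Mul(-2215, Pow(-1712, -1)), Mul(4618, Pow(-592, -1)))) = Mul(-1, Add(Mul(-2215, Rational(-1, 1712)), Mul(4618, Rational(-1, 592)))) = Mul(-1, Add(Rational(2215, 1712), Rational(-2309, 296))) = Mul(-1, Rational(-412171, 63344)) = Rational(412171, 63344)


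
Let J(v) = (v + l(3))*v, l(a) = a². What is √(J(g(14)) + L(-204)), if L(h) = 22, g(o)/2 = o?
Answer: 23*√2 ≈ 32.527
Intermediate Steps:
g(o) = 2*o
J(v) = v*(9 + v) (J(v) = (v + 3²)*v = (v + 9)*v = (9 + v)*v = v*(9 + v))
√(J(g(14)) + L(-204)) = √((2*14)*(9 + 2*14) + 22) = √(28*(9 + 28) + 22) = √(28*37 + 22) = √(1036 + 22) = √1058 = 23*√2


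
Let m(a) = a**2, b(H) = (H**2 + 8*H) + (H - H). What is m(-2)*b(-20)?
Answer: 960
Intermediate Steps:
b(H) = H**2 + 8*H (b(H) = (H**2 + 8*H) + 0 = H**2 + 8*H)
m(-2)*b(-20) = (-2)**2*(-20*(8 - 20)) = 4*(-20*(-12)) = 4*240 = 960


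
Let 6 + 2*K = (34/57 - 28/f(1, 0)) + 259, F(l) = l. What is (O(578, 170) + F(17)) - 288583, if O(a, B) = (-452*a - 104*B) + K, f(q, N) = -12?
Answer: -32340320/57 ≈ -5.6737e+5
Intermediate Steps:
K = 7294/57 (K = -3 + ((34/57 - 28/(-12)) + 259)/2 = -3 + ((34*(1/57) - 28*(-1/12)) + 259)/2 = -3 + ((34/57 + 7/3) + 259)/2 = -3 + (167/57 + 259)/2 = -3 + (½)*(14930/57) = -3 + 7465/57 = 7294/57 ≈ 127.96)
O(a, B) = 7294/57 - 452*a - 104*B (O(a, B) = (-452*a - 104*B) + 7294/57 = 7294/57 - 452*a - 104*B)
(O(578, 170) + F(17)) - 288583 = ((7294/57 - 452*578 - 104*170) + 17) - 288583 = ((7294/57 - 261256 - 17680) + 17) - 288583 = (-15892058/57 + 17) - 288583 = -15891089/57 - 288583 = -32340320/57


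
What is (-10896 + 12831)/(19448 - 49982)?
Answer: -645/10178 ≈ -0.063372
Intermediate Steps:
(-10896 + 12831)/(19448 - 49982) = 1935/(-30534) = 1935*(-1/30534) = -645/10178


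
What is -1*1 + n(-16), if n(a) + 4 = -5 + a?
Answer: -26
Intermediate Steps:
n(a) = -9 + a (n(a) = -4 + (-5 + a) = -9 + a)
-1*1 + n(-16) = -1*1 + (-9 - 16) = -1 - 25 = -26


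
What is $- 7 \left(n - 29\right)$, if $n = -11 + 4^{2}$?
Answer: $168$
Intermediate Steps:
$n = 5$ ($n = -11 + 16 = 5$)
$- 7 \left(n - 29\right) = - 7 \left(5 - 29\right) = \left(-7\right) \left(-24\right) = 168$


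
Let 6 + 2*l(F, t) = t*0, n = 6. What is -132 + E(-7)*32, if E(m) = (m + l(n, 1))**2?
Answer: 3068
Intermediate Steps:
l(F, t) = -3 (l(F, t) = -3 + (t*0)/2 = -3 + (1/2)*0 = -3 + 0 = -3)
E(m) = (-3 + m)**2 (E(m) = (m - 3)**2 = (-3 + m)**2)
-132 + E(-7)*32 = -132 + (-3 - 7)**2*32 = -132 + (-10)**2*32 = -132 + 100*32 = -132 + 3200 = 3068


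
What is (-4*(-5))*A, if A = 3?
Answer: 60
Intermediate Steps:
(-4*(-5))*A = -4*(-5)*3 = 20*3 = 60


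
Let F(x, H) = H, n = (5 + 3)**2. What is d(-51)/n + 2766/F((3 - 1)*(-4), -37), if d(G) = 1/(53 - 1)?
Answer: -9205211/123136 ≈ -74.756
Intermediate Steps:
n = 64 (n = 8**2 = 64)
d(G) = 1/52
d(-51)/n + 2766/F((3 - 1)*(-4), -37) = (1/52)/64 + 2766/(-37) = (1/52)*(1/64) + 2766*(-1/37) = 1/3328 - 2766/37 = -9205211/123136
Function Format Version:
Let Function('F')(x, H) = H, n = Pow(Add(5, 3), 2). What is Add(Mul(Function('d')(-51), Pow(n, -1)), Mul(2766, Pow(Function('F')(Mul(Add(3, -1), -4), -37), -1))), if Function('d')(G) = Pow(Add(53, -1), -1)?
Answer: Rational(-9205211, 123136) ≈ -74.756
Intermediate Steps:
n = 64 (n = Pow(8, 2) = 64)
Function('d')(G) = Rational(1, 52) (Function('d')(G) = Pow(52, -1) = Rational(1, 52))
Add(Mul(Function('d')(-51), Pow(n, -1)), Mul(2766, Pow(Function('F')(Mul(Add(3, -1), -4), -37), -1))) = Add(Mul(Rational(1, 52), Pow(64, -1)), Mul(2766, Pow(-37, -1))) = Add(Mul(Rational(1, 52), Rational(1, 64)), Mul(2766, Rational(-1, 37))) = Add(Rational(1, 3328), Rational(-2766, 37)) = Rational(-9205211, 123136)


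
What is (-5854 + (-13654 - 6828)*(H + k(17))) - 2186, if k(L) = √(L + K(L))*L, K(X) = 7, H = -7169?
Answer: 146827418 - 696388*√6 ≈ 1.4512e+8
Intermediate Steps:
k(L) = L*√(7 + L) (k(L) = √(L + 7)*L = √(7 + L)*L = L*√(7 + L))
(-5854 + (-13654 - 6828)*(H + k(17))) - 2186 = (-5854 + (-13654 - 6828)*(-7169 + 17*√(7 + 17))) - 2186 = (-5854 - 20482*(-7169 + 17*√24)) - 2186 = (-5854 - 20482*(-7169 + 17*(2*√6))) - 2186 = (-5854 - 20482*(-7169 + 34*√6)) - 2186 = (-5854 + (146835458 - 696388*√6)) - 2186 = (146829604 - 696388*√6) - 2186 = 146827418 - 696388*√6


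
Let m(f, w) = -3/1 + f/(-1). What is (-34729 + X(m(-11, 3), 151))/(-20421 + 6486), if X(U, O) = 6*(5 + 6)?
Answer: 34663/13935 ≈ 2.4875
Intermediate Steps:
m(f, w) = -3 - f (m(f, w) = -3*1 + f*(-1) = -3 - f)
X(U, O) = 66 (X(U, O) = 6*11 = 66)
(-34729 + X(m(-11, 3), 151))/(-20421 + 6486) = (-34729 + 66)/(-20421 + 6486) = -34663/(-13935) = -34663*(-1/13935) = 34663/13935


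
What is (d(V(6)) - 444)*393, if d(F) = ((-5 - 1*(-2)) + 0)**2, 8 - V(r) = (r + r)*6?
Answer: -170955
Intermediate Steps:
V(r) = 8 - 12*r (V(r) = 8 - (r + r)*6 = 8 - 2*r*6 = 8 - 12*r)
d(F) = 9 (d(F) = ((-5 + 2) + 0)**2 = (-3 + 0)**2 = (-3)**2 = 9)
(d(V(6)) - 444)*393 = (9 - 444)*393 = -435*393 = -170955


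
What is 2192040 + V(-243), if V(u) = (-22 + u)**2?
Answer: 2262265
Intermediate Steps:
2192040 + V(-243) = 2192040 + (-22 - 243)**2 = 2192040 + (-265)**2 = 2192040 + 70225 = 2262265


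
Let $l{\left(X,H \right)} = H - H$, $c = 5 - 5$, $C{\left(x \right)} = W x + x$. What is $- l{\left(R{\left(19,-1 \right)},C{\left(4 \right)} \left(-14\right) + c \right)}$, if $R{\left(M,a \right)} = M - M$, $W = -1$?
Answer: $0$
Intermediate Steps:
$C{\left(x \right)} = 0$ ($C{\left(x \right)} = - x + x = 0$)
$c = 0$
$R{\left(M,a \right)} = 0$
$l{\left(X,H \right)} = 0$
$- l{\left(R{\left(19,-1 \right)},C{\left(4 \right)} \left(-14\right) + c \right)} = \left(-1\right) 0 = 0$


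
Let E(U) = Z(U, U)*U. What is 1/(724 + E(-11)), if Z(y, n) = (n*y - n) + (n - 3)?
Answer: -1/574 ≈ -0.0017422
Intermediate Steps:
Z(y, n) = -3 + n*y (Z(y, n) = (-n + n*y) + (-3 + n) = -3 + n*y)
E(U) = U*(-3 + U**2) (E(U) = (-3 + U*U)*U = (-3 + U**2)*U = U*(-3 + U**2))
1/(724 + E(-11)) = 1/(724 - 11*(-3 + (-11)**2)) = 1/(724 - 11*(-3 + 121)) = 1/(724 - 11*118) = 1/(724 - 1298) = 1/(-574) = -1/574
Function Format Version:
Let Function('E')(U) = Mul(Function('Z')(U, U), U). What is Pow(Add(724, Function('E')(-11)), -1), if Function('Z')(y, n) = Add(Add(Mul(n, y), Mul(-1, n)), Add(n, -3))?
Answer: Rational(-1, 574) ≈ -0.0017422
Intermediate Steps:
Function('Z')(y, n) = Add(-3, Mul(n, y)) (Function('Z')(y, n) = Add(Add(Mul(-1, n), Mul(n, y)), Add(-3, n)) = Add(-3, Mul(n, y)))
Function('E')(U) = Mul(U, Add(-3, Pow(U, 2))) (Function('E')(U) = Mul(Add(-3, Mul(U, U)), U) = Mul(Add(-3, Pow(U, 2)), U) = Mul(U, Add(-3, Pow(U, 2))))
Pow(Add(724, Function('E')(-11)), -1) = Pow(Add(724, Mul(-11, Add(-3, Pow(-11, 2)))), -1) = Pow(Add(724, Mul(-11, Add(-3, 121))), -1) = Pow(Add(724, Mul(-11, 118)), -1) = Pow(Add(724, -1298), -1) = Pow(-574, -1) = Rational(-1, 574)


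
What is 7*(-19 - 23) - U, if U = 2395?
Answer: -2689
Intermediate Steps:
7*(-19 - 23) - U = 7*(-19 - 23) - 1*2395 = 7*(-42) - 2395 = -294 - 2395 = -2689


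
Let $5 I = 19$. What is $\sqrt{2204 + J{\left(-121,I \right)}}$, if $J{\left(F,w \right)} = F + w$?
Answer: $\frac{\sqrt{52170}}{5} \approx 45.682$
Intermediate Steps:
$I = \frac{19}{5}$ ($I = \frac{1}{5} \cdot 19 = \frac{19}{5} \approx 3.8$)
$\sqrt{2204 + J{\left(-121,I \right)}} = \sqrt{2204 + \left(-121 + \frac{19}{5}\right)} = \sqrt{2204 - \frac{586}{5}} = \sqrt{\frac{10434}{5}} = \frac{\sqrt{52170}}{5}$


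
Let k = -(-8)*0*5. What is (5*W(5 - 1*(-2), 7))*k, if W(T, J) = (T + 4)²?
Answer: 0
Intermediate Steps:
k = 0 (k = -4*0*5 = 0*5 = 0)
W(T, J) = (4 + T)²
(5*W(5 - 1*(-2), 7))*k = (5*(4 + (5 - 1*(-2)))²)*0 = (5*(4 + (5 + 2))²)*0 = (5*(4 + 7)²)*0 = (5*11²)*0 = (5*121)*0 = 605*0 = 0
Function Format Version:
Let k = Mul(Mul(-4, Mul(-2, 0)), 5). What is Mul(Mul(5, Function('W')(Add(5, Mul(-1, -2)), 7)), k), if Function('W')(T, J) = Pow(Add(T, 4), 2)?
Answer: 0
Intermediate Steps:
k = 0 (k = Mul(Mul(-4, 0), 5) = Mul(0, 5) = 0)
Function('W')(T, J) = Pow(Add(4, T), 2)
Mul(Mul(5, Function('W')(Add(5, Mul(-1, -2)), 7)), k) = Mul(Mul(5, Pow(Add(4, Add(5, Mul(-1, -2))), 2)), 0) = Mul(Mul(5, Pow(Add(4, Add(5, 2)), 2)), 0) = Mul(Mul(5, Pow(Add(4, 7), 2)), 0) = Mul(Mul(5, Pow(11, 2)), 0) = Mul(Mul(5, 121), 0) = Mul(605, 0) = 0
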